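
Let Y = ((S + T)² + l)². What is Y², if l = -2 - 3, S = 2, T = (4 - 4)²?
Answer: 1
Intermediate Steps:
T = 0 (T = 0² = 0)
l = -5
Y = 1 (Y = ((2 + 0)² - 5)² = (2² - 5)² = (4 - 5)² = (-1)² = 1)
Y² = 1² = 1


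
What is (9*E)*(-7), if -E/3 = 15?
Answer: 2835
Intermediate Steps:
E = -45 (E = -3*15 = -45)
(9*E)*(-7) = (9*(-45))*(-7) = -405*(-7) = 2835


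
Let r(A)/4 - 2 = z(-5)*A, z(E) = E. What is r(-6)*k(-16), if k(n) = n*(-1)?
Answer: 2048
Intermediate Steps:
k(n) = -n
r(A) = 8 - 20*A (r(A) = 8 + 4*(-5*A) = 8 - 20*A)
r(-6)*k(-16) = (8 - 20*(-6))*(-1*(-16)) = (8 + 120)*16 = 128*16 = 2048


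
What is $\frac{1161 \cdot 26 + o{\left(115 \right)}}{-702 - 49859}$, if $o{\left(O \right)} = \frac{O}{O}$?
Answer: $- \frac{30187}{50561} \approx -0.59704$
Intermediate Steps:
$o{\left(O \right)} = 1$
$\frac{1161 \cdot 26 + o{\left(115 \right)}}{-702 - 49859} = \frac{1161 \cdot 26 + 1}{-702 - 49859} = \frac{30186 + 1}{-50561} = 30187 \left(- \frac{1}{50561}\right) = - \frac{30187}{50561}$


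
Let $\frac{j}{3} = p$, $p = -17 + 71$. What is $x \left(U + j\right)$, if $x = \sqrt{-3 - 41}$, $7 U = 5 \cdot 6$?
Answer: $\frac{2328 i \sqrt{11}}{7} \approx 1103.0 i$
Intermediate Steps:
$U = \frac{30}{7}$ ($U = \frac{5 \cdot 6}{7} = \frac{1}{7} \cdot 30 = \frac{30}{7} \approx 4.2857$)
$x = 2 i \sqrt{11}$ ($x = \sqrt{-44} = 2 i \sqrt{11} \approx 6.6332 i$)
$p = 54$
$j = 162$ ($j = 3 \cdot 54 = 162$)
$x \left(U + j\right) = 2 i \sqrt{11} \left(\frac{30}{7} + 162\right) = 2 i \sqrt{11} \cdot \frac{1164}{7} = \frac{2328 i \sqrt{11}}{7}$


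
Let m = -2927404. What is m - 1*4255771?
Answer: -7183175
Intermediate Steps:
m - 1*4255771 = -2927404 - 1*4255771 = -2927404 - 4255771 = -7183175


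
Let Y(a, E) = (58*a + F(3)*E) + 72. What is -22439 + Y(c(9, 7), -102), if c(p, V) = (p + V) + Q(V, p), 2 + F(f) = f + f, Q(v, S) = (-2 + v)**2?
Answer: -20397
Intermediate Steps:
F(f) = -2 + 2*f (F(f) = -2 + (f + f) = -2 + 2*f)
c(p, V) = V + p + (-2 + V)**2 (c(p, V) = (p + V) + (-2 + V)**2 = (V + p) + (-2 + V)**2 = V + p + (-2 + V)**2)
Y(a, E) = 72 + 4*E + 58*a (Y(a, E) = (58*a + (-2 + 2*3)*E) + 72 = (58*a + (-2 + 6)*E) + 72 = (58*a + 4*E) + 72 = (4*E + 58*a) + 72 = 72 + 4*E + 58*a)
-22439 + Y(c(9, 7), -102) = -22439 + (72 + 4*(-102) + 58*(7 + 9 + (-2 + 7)**2)) = -22439 + (72 - 408 + 58*(7 + 9 + 5**2)) = -22439 + (72 - 408 + 58*(7 + 9 + 25)) = -22439 + (72 - 408 + 58*41) = -22439 + (72 - 408 + 2378) = -22439 + 2042 = -20397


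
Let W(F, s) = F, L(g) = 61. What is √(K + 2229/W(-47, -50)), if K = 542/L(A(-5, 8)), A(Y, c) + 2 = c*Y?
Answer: 7*I*√6465085/2867 ≈ 6.2081*I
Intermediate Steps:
A(Y, c) = -2 + Y*c (A(Y, c) = -2 + c*Y = -2 + Y*c)
K = 542/61 ≈ 8.8853
√(K + 2229/W(-47, -50)) = √(542/61 + 2229/(-47)) = √(542/61 + 2229*(-1/47)) = √(542/61 - 2229/47) = √(-110495/2867) = 7*I*√6465085/2867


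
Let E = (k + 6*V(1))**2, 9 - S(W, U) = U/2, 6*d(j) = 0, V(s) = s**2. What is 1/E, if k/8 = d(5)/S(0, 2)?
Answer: 1/36 ≈ 0.027778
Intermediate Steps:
d(j) = 0 (d(j) = (1/6)*0 = 0)
S(W, U) = 9 - U/2
k = 0 (k = 8*(0/(9 - 1/2*2)) = 8*(0/(9 - 1)) = 8*(0/8) = 8*(0*(1/8)) = 8*0 = 0)
E = 36 (E = (0 + 6*1**2)**2 = (0 + 6*1)**2 = (0 + 6)**2 = 6**2 = 36)
1/E = 1/36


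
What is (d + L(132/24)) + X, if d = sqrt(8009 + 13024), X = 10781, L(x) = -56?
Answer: 10725 + 3*sqrt(2337) ≈ 10870.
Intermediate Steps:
d = 3*sqrt(2337) (d = sqrt(21033) = 3*sqrt(2337) ≈ 145.03)
(d + L(132/24)) + X = (3*sqrt(2337) - 56) + 10781 = (-56 + 3*sqrt(2337)) + 10781 = 10725 + 3*sqrt(2337)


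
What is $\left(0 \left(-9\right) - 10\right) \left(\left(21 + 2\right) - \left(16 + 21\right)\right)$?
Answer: $140$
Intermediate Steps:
$\left(0 \left(-9\right) - 10\right) \left(\left(21 + 2\right) - \left(16 + 21\right)\right) = \left(0 - 10\right) \left(23 - 37\right) = - 10 \left(23 - 37\right) = \left(-10\right) \left(-14\right) = 140$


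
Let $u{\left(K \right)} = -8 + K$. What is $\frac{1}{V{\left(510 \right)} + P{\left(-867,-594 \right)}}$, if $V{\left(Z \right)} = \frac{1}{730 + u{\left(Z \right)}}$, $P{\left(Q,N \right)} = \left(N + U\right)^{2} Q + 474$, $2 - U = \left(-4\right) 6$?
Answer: $- \frac{1232}{344608305887} \approx -3.5751 \cdot 10^{-9}$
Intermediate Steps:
$U = 26$ ($U = 2 - \left(-4\right) 6 = 2 - -24 = 2 + 24 = 26$)
$P{\left(Q,N \right)} = 474 + Q \left(26 + N\right)^{2}$ ($P{\left(Q,N \right)} = \left(N + 26\right)^{2} Q + 474 = \left(26 + N\right)^{2} Q + 474 = Q \left(26 + N\right)^{2} + 474 = 474 + Q \left(26 + N\right)^{2}$)
$V{\left(Z \right)} = \frac{1}{722 + Z}$ ($V{\left(Z \right)} = \frac{1}{730 + \left(-8 + Z\right)} = \frac{1}{722 + Z}$)
$\frac{1}{V{\left(510 \right)} + P{\left(-867,-594 \right)}} = \frac{1}{\frac{1}{722 + 510} + \left(474 - 867 \left(26 - 594\right)^{2}\right)} = \frac{1}{\frac{1}{1232} + \left(474 - 867 \left(-568\right)^{2}\right)} = \frac{1}{\frac{1}{1232} + \left(474 - 279715008\right)} = \frac{1}{\frac{1}{1232} - 279714534} = \frac{1}{- \frac{344608305887}{1232}} = - \frac{1232}{344608305887}$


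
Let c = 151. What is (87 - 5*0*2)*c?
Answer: 13137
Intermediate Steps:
(87 - 5*0*2)*c = (87 - 5*0*2)*151 = (87 + 0*2)*151 = (87 + 0)*151 = 87*151 = 13137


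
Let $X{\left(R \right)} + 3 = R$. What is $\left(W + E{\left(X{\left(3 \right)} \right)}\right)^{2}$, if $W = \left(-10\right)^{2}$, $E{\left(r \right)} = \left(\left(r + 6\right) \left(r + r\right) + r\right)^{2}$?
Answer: $10000$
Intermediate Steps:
$X{\left(R \right)} = -3 + R$
$E{\left(r \right)} = \left(r + 2 r \left(6 + r\right)\right)^{2}$ ($E{\left(r \right)} = \left(\left(6 + r\right) 2 r + r\right)^{2} = \left(2 r \left(6 + r\right) + r\right)^{2} = \left(r + 2 r \left(6 + r\right)\right)^{2}$)
$W = 100$
$\left(W + E{\left(X{\left(3 \right)} \right)}\right)^{2} = \left(100 + \left(-3 + 3\right)^{2} \left(13 + 2 \left(-3 + 3\right)\right)^{2}\right)^{2} = \left(100 + 0^{2} \left(13 + 2 \cdot 0\right)^{2}\right)^{2} = \left(100 + 0 \left(13 + 0\right)^{2}\right)^{2} = \left(100 + 0 \cdot 13^{2}\right)^{2} = \left(100 + 0 \cdot 169\right)^{2} = \left(100 + 0\right)^{2} = 100^{2} = 10000$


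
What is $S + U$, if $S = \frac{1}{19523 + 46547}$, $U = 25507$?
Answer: $\frac{1685247491}{66070} \approx 25507.0$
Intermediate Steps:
$S = \frac{1}{66070} \approx 1.5135 \cdot 10^{-5}$
$S + U = \frac{1}{66070} + 25507 = \frac{1685247491}{66070}$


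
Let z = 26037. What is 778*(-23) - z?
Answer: -43931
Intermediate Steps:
778*(-23) - z = 778*(-23) - 1*26037 = -17894 - 26037 = -43931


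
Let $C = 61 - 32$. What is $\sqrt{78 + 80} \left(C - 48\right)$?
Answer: $- 19 \sqrt{158} \approx -238.83$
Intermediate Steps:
$C = 29$ ($C = 61 - 32 = 29$)
$\sqrt{78 + 80} \left(C - 48\right) = \sqrt{78 + 80} \left(29 - 48\right) = \sqrt{158} \left(29 - 48\right) = \sqrt{158} \left(-19\right) = - 19 \sqrt{158}$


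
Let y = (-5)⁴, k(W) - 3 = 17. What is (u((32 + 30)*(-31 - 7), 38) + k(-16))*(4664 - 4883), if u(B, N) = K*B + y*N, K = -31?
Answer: -21200514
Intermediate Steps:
k(W) = 20 (k(W) = 3 + 17 = 20)
y = 625
u(B, N) = -31*B + 625*N
(u((32 + 30)*(-31 - 7), 38) + k(-16))*(4664 - 4883) = ((-31*(32 + 30)*(-31 - 7) + 625*38) + 20)*(4664 - 4883) = ((-1922*(-38) + 23750) + 20)*(-219) = ((-31*(-2356) + 23750) + 20)*(-219) = ((73036 + 23750) + 20)*(-219) = (96786 + 20)*(-219) = 96806*(-219) = -21200514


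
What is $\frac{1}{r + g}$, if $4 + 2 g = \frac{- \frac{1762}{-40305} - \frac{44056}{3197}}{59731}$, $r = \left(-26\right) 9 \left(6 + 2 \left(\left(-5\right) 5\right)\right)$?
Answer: $\frac{7696643082135}{79229243002475707} \approx 9.7144 \cdot 10^{-5}$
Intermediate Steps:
$r = 10296$ ($r = - 234 \left(6 + 2 \left(-25\right)\right) = - 234 \left(6 - 50\right) = \left(-234\right) \left(-44\right) = 10296$)
$g = - \frac{15394171186253}{7696643082135}$ ($g = -2 + \frac{\left(- \frac{1762}{-40305} - \frac{44056}{3197}\right) \frac{1}{59731}}{2} = -2 + \frac{\left(\left(-1762\right) \left(- \frac{1}{40305}\right) - \frac{44056}{3197}\right) \frac{1}{59731}}{2} = -2 + \frac{\left(\frac{1762}{40305} - \frac{44056}{3197}\right) \frac{1}{59731}}{2} = -2 + \frac{\left(- \frac{1770043966}{128855085}\right) \frac{1}{59731}}{2} = -2 + \frac{1}{2} \left(- \frac{1770043966}{7696643082135}\right) = -2 - \frac{885021983}{7696643082135} = - \frac{15394171186253}{7696643082135} \approx -2.0001$)
$\frac{1}{r + g} = \frac{1}{10296 - \frac{15394171186253}{7696643082135}} = \frac{1}{\frac{79229243002475707}{7696643082135}} = \frac{7696643082135}{79229243002475707}$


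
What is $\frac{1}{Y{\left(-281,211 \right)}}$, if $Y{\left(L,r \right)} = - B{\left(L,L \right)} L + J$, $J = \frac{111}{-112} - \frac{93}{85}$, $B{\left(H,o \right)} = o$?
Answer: $- \frac{9520}{751728571} \approx -1.2664 \cdot 10^{-5}$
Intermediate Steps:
$J = - \frac{19851}{9520}$ ($J = 111 \left(- \frac{1}{112}\right) - \frac{93}{85} = - \frac{111}{112} - \frac{93}{85} = - \frac{19851}{9520} \approx -2.0852$)
$Y{\left(L,r \right)} = - \frac{19851}{9520} - L^{2}$ ($Y{\left(L,r \right)} = - L L - \frac{19851}{9520} = - L^{2} - \frac{19851}{9520} = - \frac{19851}{9520} - L^{2}$)
$\frac{1}{Y{\left(-281,211 \right)}} = \frac{1}{- \frac{19851}{9520} - \left(-281\right)^{2}} = \frac{1}{- \frac{19851}{9520} - 78961} = \frac{1}{- \frac{751728571}{9520}} = - \frac{9520}{751728571}$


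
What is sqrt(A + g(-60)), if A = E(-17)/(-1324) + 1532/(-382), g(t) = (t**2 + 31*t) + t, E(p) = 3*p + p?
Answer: 7*sqrt(136713452649)/63221 ≈ 40.939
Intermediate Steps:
E(p) = 4*p
g(t) = t**2 + 32*t
A = -250299/63221 (A = (4*(-17))/(-1324) + 1532/(-382) = -68*(-1/1324) + 1532*(-1/382) = 17/331 - 766/191 = -250299/63221 ≈ -3.9591)
sqrt(A + g(-60)) = sqrt(-250299/63221 - 60*(32 - 60)) = sqrt(-250299/63221 - 60*(-28)) = sqrt(-250299/63221 + 1680) = sqrt(105960981/63221) = 7*sqrt(136713452649)/63221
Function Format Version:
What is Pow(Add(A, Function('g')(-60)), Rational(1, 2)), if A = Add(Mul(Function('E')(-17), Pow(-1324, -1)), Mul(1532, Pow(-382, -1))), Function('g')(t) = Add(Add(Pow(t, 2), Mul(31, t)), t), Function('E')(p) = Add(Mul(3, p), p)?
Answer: Mul(Rational(7, 63221), Pow(136713452649, Rational(1, 2))) ≈ 40.939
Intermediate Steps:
Function('E')(p) = Mul(4, p)
Function('g')(t) = Add(Pow(t, 2), Mul(32, t))
A = Rational(-250299, 63221) (A = Add(Mul(Mul(4, -17), Pow(-1324, -1)), Mul(1532, Pow(-382, -1))) = Add(Mul(-68, Rational(-1, 1324)), Mul(1532, Rational(-1, 382))) = Add(Rational(17, 331), Rational(-766, 191)) = Rational(-250299, 63221) ≈ -3.9591)
Pow(Add(A, Function('g')(-60)), Rational(1, 2)) = Pow(Add(Rational(-250299, 63221), Mul(-60, Add(32, -60))), Rational(1, 2)) = Pow(Add(Rational(-250299, 63221), Mul(-60, -28)), Rational(1, 2)) = Pow(Add(Rational(-250299, 63221), 1680), Rational(1, 2)) = Pow(Rational(105960981, 63221), Rational(1, 2)) = Mul(Rational(7, 63221), Pow(136713452649, Rational(1, 2)))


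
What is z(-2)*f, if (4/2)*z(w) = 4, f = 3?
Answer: 6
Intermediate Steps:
z(w) = 2 (z(w) = (½)*4 = 2)
z(-2)*f = 2*3 = 6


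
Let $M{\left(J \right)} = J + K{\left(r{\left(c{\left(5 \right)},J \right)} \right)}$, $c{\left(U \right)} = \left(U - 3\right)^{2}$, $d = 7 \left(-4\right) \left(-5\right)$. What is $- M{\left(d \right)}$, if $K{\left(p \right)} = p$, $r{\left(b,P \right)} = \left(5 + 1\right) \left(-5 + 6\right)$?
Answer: $-146$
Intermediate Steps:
$d = 140$ ($d = \left(-28\right) \left(-5\right) = 140$)
$c{\left(U \right)} = \left(-3 + U\right)^{2}$
$r{\left(b,P \right)} = 6$ ($r{\left(b,P \right)} = 6 \cdot 1 = 6$)
$M{\left(J \right)} = 6 + J$ ($M{\left(J \right)} = J + 6 = 6 + J$)
$- M{\left(d \right)} = - (6 + 140) = \left(-1\right) 146 = -146$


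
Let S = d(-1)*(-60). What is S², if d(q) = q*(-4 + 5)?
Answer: 3600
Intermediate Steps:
d(q) = q (d(q) = q*1 = q)
S = 60 (S = -1*(-60) = 60)
S² = 60² = 3600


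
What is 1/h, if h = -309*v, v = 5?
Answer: -1/1545 ≈ -0.00064725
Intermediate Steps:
h = -1545 (h = -309*5 = -1545)
1/h = 1/(-1545) = -1/1545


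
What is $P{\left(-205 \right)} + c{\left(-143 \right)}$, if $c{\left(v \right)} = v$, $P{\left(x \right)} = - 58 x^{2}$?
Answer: $-2437593$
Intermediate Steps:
$P{\left(-205 \right)} + c{\left(-143 \right)} = - 58 \left(-205\right)^{2} - 143 = \left(-58\right) 42025 - 143 = -2437450 - 143 = -2437593$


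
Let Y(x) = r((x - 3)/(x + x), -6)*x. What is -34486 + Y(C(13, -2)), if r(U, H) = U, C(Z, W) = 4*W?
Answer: -68983/2 ≈ -34492.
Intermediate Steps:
Y(x) = -3/2 + x/2 (Y(x) = ((x - 3)/(x + x))*x = ((-3 + x)/((2*x)))*x = ((-3 + x)*(1/(2*x)))*x = ((-3 + x)/(2*x))*x = -3/2 + x/2)
-34486 + Y(C(13, -2)) = -34486 + (-3/2 + (4*(-2))/2) = -34486 + (-3/2 + (½)*(-8)) = -34486 + (-3/2 - 4) = -34486 - 11/2 = -68983/2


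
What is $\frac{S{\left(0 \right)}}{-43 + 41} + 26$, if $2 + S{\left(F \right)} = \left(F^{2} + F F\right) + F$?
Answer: $27$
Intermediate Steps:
$S{\left(F \right)} = -2 + F + 2 F^{2}$ ($S{\left(F \right)} = -2 + \left(\left(F^{2} + F F\right) + F\right) = -2 + \left(\left(F^{2} + F^{2}\right) + F\right) = -2 + \left(2 F^{2} + F\right) = -2 + \left(F + 2 F^{2}\right) = -2 + F + 2 F^{2}$)
$\frac{S{\left(0 \right)}}{-43 + 41} + 26 = \frac{-2 + 0 + 2 \cdot 0^{2}}{-43 + 41} + 26 = \frac{-2 + 0 + 2 \cdot 0}{-2} + 26 = \left(-2 + 0 + 0\right) \left(- \frac{1}{2}\right) + 26 = \left(-2\right) \left(- \frac{1}{2}\right) + 26 = 1 + 26 = 27$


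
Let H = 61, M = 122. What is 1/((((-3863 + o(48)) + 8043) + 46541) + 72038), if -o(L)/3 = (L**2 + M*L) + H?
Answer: 1/98096 ≈ 1.0194e-5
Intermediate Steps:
o(L) = -183 - 366*L - 3*L**2 (o(L) = -3*((L**2 + 122*L) + 61) = -3*(61 + L**2 + 122*L) = -183 - 366*L - 3*L**2)
1/((((-3863 + o(48)) + 8043) + 46541) + 72038) = 1/((((-3863 + (-183 - 366*48 - 3*48**2)) + 8043) + 46541) + 72038) = 1/((((-3863 + (-183 - 17568 - 3*2304)) + 8043) + 46541) + 72038) = 1/((((-3863 + (-183 - 17568 - 6912)) + 8043) + 46541) + 72038) = 1/((((-3863 - 24663) + 8043) + 46541) + 72038) = 1/(((-28526 + 8043) + 46541) + 72038) = 1/((-20483 + 46541) + 72038) = 1/(26058 + 72038) = 1/98096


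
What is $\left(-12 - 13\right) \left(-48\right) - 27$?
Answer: $1173$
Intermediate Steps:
$\left(-12 - 13\right) \left(-48\right) - 27 = \left(-25\right) \left(-48\right) - 27 = 1200 - 27 = 1173$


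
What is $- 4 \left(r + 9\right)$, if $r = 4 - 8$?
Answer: $-20$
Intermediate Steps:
$r = -4$ ($r = 4 - 8 = -4$)
$- 4 \left(r + 9\right) = - 4 \left(-4 + 9\right) = \left(-4\right) 5 = -20$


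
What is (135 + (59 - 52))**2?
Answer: 20164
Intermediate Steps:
(135 + (59 - 52))**2 = (135 + 7)**2 = 142**2 = 20164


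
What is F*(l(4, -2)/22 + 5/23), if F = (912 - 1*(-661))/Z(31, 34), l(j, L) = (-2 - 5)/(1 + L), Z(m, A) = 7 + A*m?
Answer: 38753/48806 ≈ 0.79402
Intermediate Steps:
l(j, L) = -7/(1 + L)
F = 1573/1061 (F = (912 - 1*(-661))/(7 + 34*31) = (912 + 661)/(7 + 1054) = 1573/1061 ≈ 1.4826)
F*(l(4, -2)/22 + 5/23) = 1573*(-7/(1 - 2)/22 + 5/23)/1061 = 1573*(-7/(-1)*(1/22) + 5*(1/23))/1061 = 1573*(-7*(-1)*(1/22) + 5/23)/1061 = 1573*(7*(1/22) + 5/23)/1061 = 1573*(7/22 + 5/23)/1061 = (1573/1061)*(271/506) = 38753/48806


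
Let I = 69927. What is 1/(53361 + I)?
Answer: 1/123288 ≈ 8.1111e-6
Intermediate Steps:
1/(53361 + I) = 1/(53361 + 69927) = 1/123288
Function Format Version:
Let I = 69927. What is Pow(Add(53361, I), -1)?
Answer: Rational(1, 123288) ≈ 8.1111e-6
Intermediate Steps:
Pow(Add(53361, I), -1) = Pow(Add(53361, 69927), -1) = Pow(123288, -1) = Rational(1, 123288)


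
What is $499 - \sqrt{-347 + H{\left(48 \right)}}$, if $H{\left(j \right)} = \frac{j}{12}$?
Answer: $499 - 7 i \sqrt{7} \approx 499.0 - 18.52 i$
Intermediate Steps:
$H{\left(j \right)} = \frac{j}{12}$ ($H{\left(j \right)} = j \frac{1}{12} = \frac{j}{12}$)
$499 - \sqrt{-347 + H{\left(48 \right)}} = 499 - \sqrt{-347 + \frac{1}{12} \cdot 48} = 499 - \sqrt{-347 + 4} = 499 - \sqrt{-343} = 499 - 7 i \sqrt{7}$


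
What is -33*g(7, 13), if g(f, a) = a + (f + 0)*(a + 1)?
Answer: -3663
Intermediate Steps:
g(f, a) = a + f*(1 + a)
-33*g(7, 13) = -33*(13 + 7 + 13*7) = -33*(13 + 7 + 91) = -33*111 = -3663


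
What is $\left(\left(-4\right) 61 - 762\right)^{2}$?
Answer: $1012036$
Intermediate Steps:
$\left(\left(-4\right) 61 - 762\right)^{2} = \left(-244 - 762\right)^{2} = \left(-1006\right)^{2} = 1012036$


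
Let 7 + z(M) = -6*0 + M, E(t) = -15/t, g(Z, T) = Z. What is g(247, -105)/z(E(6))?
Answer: -26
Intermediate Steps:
z(M) = -7 + M (z(M) = -7 + (-6*0 + M) = -7 + (0 + M) = -7 + M)
g(247, -105)/z(E(6)) = 247/(-7 - 15/6) = 247/(-7 - 15*⅙) = 247/(-7 - 5/2) = 247/(-19/2) = 247*(-2/19) = -26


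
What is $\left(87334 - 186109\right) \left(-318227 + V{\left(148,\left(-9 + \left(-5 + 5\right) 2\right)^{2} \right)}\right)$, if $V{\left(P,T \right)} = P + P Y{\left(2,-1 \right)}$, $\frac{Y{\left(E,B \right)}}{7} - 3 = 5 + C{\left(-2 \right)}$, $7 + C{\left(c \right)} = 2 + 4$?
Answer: $30701936925$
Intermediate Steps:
$C{\left(c \right)} = -1$ ($C{\left(c \right)} = -7 + \left(2 + 4\right) = -7 + 6 = -1$)
$Y{\left(E,B \right)} = 49$ ($Y{\left(E,B \right)} = 21 + 7 \left(5 - 1\right) = 21 + 7 \cdot 4 = 21 + 28 = 49$)
$V{\left(P,T \right)} = 50 P$ ($V{\left(P,T \right)} = P + P 49 = P + 49 P = 50 P$)
$\left(87334 - 186109\right) \left(-318227 + V{\left(148,\left(-9 + \left(-5 + 5\right) 2\right)^{2} \right)}\right) = \left(87334 - 186109\right) \left(-318227 + 50 \cdot 148\right) = - 98775 \left(-318227 + 7400\right) = \left(-98775\right) \left(-310827\right) = 30701936925$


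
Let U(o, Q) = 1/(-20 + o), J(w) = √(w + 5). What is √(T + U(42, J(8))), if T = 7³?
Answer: √166034/22 ≈ 18.521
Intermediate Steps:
J(w) = √(5 + w)
T = 343
√(T + U(42, J(8))) = √(343 + 1/(-20 + 42)) = √(343 + 1/22) = √(7547/22) = √166034/22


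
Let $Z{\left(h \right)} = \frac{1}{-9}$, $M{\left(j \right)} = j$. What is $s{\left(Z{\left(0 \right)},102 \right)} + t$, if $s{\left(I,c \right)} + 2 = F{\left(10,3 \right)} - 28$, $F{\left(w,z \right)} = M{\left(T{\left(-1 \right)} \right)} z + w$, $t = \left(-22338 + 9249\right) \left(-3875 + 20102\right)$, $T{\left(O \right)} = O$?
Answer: $-212395226$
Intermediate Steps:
$Z{\left(h \right)} = - \frac{1}{9}$
$t = -212395203$ ($t = \left(-13089\right) 16227 = -212395203$)
$F{\left(w,z \right)} = w - z$ ($F{\left(w,z \right)} = - z + w = w - z$)
$s{\left(I,c \right)} = -23$ ($s{\left(I,c \right)} = -2 + \left(\left(10 - 3\right) - 28\right) = -2 + \left(7 - 28\right) = -2 - 21 = -23$)
$s{\left(Z{\left(0 \right)},102 \right)} + t = -23 - 212395203 = -212395226$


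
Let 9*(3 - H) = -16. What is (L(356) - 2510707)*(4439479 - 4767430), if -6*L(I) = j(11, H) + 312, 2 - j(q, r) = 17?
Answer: 1646810209863/2 ≈ 8.2340e+11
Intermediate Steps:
H = 43/9 (H = 3 - ⅑*(-16) = 3 + 16/9 = 43/9 ≈ 4.7778)
j(q, r) = -15 (j(q, r) = 2 - 1*17 = 2 - 17 = -15)
L(I) = -99/2 (L(I) = -(-15 + 312)/6 = -⅙*297 = -99/2)
(L(356) - 2510707)*(4439479 - 4767430) = (-99/2 - 2510707)*(4439479 - 4767430) = -5021513/2*(-327951) = 1646810209863/2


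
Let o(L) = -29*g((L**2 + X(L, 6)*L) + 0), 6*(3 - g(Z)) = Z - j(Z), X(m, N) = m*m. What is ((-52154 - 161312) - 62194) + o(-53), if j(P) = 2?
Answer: -981752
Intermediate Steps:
X(m, N) = m**2
g(Z) = 10/3 - Z/6 (g(Z) = 3 - (Z - 1*2)/6 = 3 - (Z - 2)/6 = 3 - (-2 + Z)/6 = 3 + (1/3 - Z/6) = 10/3 - Z/6)
o(L) = -290/3 + 29*L**2/6 + 29*L**3/6 (o(L) = -29*(10/3 - ((L**2 + L**2*L) + 0)/6) = -29*(10/3 - ((L**2 + L**3) + 0)/6) = -29*(10/3 - (L**2 + L**3)/6) = -29*(10/3 + (-L**2/6 - L**3/6)) = -29*(10/3 - L**2/6 - L**3/6) = -290/3 + 29*L**2/6 + 29*L**3/6)
((-52154 - 161312) - 62194) + o(-53) = ((-52154 - 161312) - 62194) + (-290/3 + (29/6)*(-53)**2*(1 - 53)) = (-213466 - 62194) + (-290/3 + (29/6)*2809*(-52)) = -275660 + (-290/3 - 2117986/3) = -275660 - 706092 = -981752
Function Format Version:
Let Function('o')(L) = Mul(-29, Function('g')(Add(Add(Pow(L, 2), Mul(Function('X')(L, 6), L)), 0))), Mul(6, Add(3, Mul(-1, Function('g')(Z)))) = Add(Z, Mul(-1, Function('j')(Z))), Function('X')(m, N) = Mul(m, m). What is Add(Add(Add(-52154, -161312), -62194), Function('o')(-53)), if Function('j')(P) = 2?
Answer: -981752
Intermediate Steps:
Function('X')(m, N) = Pow(m, 2)
Function('g')(Z) = Add(Rational(10, 3), Mul(Rational(-1, 6), Z)) (Function('g')(Z) = Add(3, Mul(Rational(-1, 6), Add(Z, Mul(-1, 2)))) = Add(3, Mul(Rational(-1, 6), Add(Z, -2))) = Add(3, Mul(Rational(-1, 6), Add(-2, Z))) = Add(3, Add(Rational(1, 3), Mul(Rational(-1, 6), Z))) = Add(Rational(10, 3), Mul(Rational(-1, 6), Z)))
Function('o')(L) = Add(Rational(-290, 3), Mul(Rational(29, 6), Pow(L, 2)), Mul(Rational(29, 6), Pow(L, 3))) (Function('o')(L) = Mul(-29, Add(Rational(10, 3), Mul(Rational(-1, 6), Add(Add(Pow(L, 2), Mul(Pow(L, 2), L)), 0)))) = Mul(-29, Add(Rational(10, 3), Mul(Rational(-1, 6), Add(Add(Pow(L, 2), Pow(L, 3)), 0)))) = Mul(-29, Add(Rational(10, 3), Mul(Rational(-1, 6), Add(Pow(L, 2), Pow(L, 3))))) = Mul(-29, Add(Rational(10, 3), Add(Mul(Rational(-1, 6), Pow(L, 2)), Mul(Rational(-1, 6), Pow(L, 3))))) = Mul(-29, Add(Rational(10, 3), Mul(Rational(-1, 6), Pow(L, 2)), Mul(Rational(-1, 6), Pow(L, 3)))) = Add(Rational(-290, 3), Mul(Rational(29, 6), Pow(L, 2)), Mul(Rational(29, 6), Pow(L, 3))))
Add(Add(Add(-52154, -161312), -62194), Function('o')(-53)) = Add(Add(Add(-52154, -161312), -62194), Add(Rational(-290, 3), Mul(Rational(29, 6), Pow(-53, 2), Add(1, -53)))) = Add(Add(-213466, -62194), Add(Rational(-290, 3), Mul(Rational(29, 6), 2809, -52))) = Add(-275660, Add(Rational(-290, 3), Rational(-2117986, 3))) = Add(-275660, -706092) = -981752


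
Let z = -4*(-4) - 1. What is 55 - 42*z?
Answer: -575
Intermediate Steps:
z = 15 (z = 16 - 1 = 15)
55 - 42*z = 55 - 42*15 = 55 - 630 = -575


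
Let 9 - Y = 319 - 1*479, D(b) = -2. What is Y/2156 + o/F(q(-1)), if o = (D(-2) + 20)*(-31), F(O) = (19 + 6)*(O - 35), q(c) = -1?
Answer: 37643/53900 ≈ 0.69839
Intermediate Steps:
F(O) = -875 + 25*O (F(O) = 25*(-35 + O) = -875 + 25*O)
o = -558 (o = (-2 + 20)*(-31) = 18*(-31) = -558)
Y = 169 (Y = 9 - (319 - 1*479) = 9 - (319 - 479) = 9 - 1*(-160) = 9 + 160 = 169)
Y/2156 + o/F(q(-1)) = 169/2156 - 558/(-875 + 25*(-1)) = 169*(1/2156) - 558/(-875 - 25) = 169/2156 - 558/(-900) = 169/2156 - 558*(-1/900) = 169/2156 + 31/50 = 37643/53900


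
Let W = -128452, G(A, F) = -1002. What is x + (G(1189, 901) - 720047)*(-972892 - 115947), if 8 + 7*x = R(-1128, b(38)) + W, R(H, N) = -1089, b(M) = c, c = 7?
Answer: 785106253604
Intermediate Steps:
b(M) = 7
x = -18507 (x = -8/7 + (-1089 - 128452)/7 = -8/7 + (⅐)*(-129541) = -8/7 - 129541/7 = -18507)
x + (G(1189, 901) - 720047)*(-972892 - 115947) = -18507 + (-1002 - 720047)*(-972892 - 115947) = -18507 - 721049*(-1088839) = -18507 + 785106272111 = 785106253604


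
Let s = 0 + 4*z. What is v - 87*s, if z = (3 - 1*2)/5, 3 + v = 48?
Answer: -123/5 ≈ -24.600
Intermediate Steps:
v = 45 (v = -3 + 48 = 45)
z = ⅕ (z = (3 - 2)*(⅕) = 1*(⅕) = ⅕ ≈ 0.20000)
s = ⅘ (s = 0 + 4*(⅕) = 0 + ⅘ = ⅘ ≈ 0.80000)
v - 87*s = 45 - 87*⅘ = 45 - 348/5 = -123/5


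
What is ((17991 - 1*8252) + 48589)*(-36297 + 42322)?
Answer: 351426200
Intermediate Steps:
((17991 - 1*8252) + 48589)*(-36297 + 42322) = ((17991 - 8252) + 48589)*6025 = (9739 + 48589)*6025 = 58328*6025 = 351426200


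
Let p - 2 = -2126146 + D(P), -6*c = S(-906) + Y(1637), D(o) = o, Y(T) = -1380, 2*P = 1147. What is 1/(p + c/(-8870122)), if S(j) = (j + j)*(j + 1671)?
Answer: -8870122/18854069885861 ≈ -4.7046e-7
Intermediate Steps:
P = 1147/2 (P = (1/2)*1147 = 1147/2 ≈ 573.50)
S(j) = 2*j*(1671 + j) (S(j) = (2*j)*(1671 + j) = 2*j*(1671 + j))
c = 231260 (c = -(2*(-906)*(1671 - 906) - 1380)/6 = -(2*(-906)*765 - 1380)/6 = -(-1386180 - 1380)/6 = -1/6*(-1387560) = 231260)
p = -4251141/2 (p = 2 + (-2126146 + 1147/2) = 2 - 4251145/2 = -4251141/2 ≈ -2.1256e+6)
1/(p + c/(-8870122)) = 1/(-4251141/2 + 231260/(-8870122)) = 1/(-4251141/2 + 231260*(-1/8870122)) = 1/(-4251141/2 - 115630/4435061) = 1/(-18854069885861/8870122) = -8870122/18854069885861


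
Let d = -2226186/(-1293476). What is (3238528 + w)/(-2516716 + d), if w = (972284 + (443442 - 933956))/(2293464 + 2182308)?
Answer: -260400314414091413/202361433261356005 ≈ -1.2868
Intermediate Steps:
d = 1113093/646738 (d = -2226186*(-1/1293476) = 1113093/646738 ≈ 1.7211)
w = 26765/248654 (w = (972284 - 490514)/4475772 = 481770*(1/4475772) = 26765/248654 ≈ 0.10764)
(3238528 + w)/(-2516716 + d) = (3238528 + 26765/248654)/(-2516716 + 1113093/646738) = 805272968077/(248654*(-1627654759315/646738)) = (805272968077/248654)*(-646738/1627654759315) = -260400314414091413/202361433261356005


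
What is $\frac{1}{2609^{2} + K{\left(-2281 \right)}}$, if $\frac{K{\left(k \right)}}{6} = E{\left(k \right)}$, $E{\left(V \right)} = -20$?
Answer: $\frac{1}{6806761} \approx 1.4691 \cdot 10^{-7}$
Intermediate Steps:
$K{\left(k \right)} = -120$ ($K{\left(k \right)} = 6 \left(-20\right) = -120$)
$\frac{1}{2609^{2} + K{\left(-2281 \right)}} = \frac{1}{2609^{2} - 120} = \frac{1}{6806881 - 120} = \frac{1}{6806761}$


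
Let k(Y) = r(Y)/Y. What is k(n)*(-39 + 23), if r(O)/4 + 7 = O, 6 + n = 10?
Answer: 48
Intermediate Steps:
n = 4 (n = -6 + 10 = 4)
r(O) = -28 + 4*O
k(Y) = (-28 + 4*Y)/Y
k(n)*(-39 + 23) = (4 - 28/4)*(-39 + 23) = (4 - 28*1/4)*(-16) = (4 - 7)*(-16) = -3*(-16) = 48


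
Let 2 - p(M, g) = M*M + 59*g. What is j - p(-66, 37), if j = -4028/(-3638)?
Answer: 11892817/1819 ≈ 6538.1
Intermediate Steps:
p(M, g) = 2 - M² - 59*g (p(M, g) = 2 - (M*M + 59*g) = 2 - (M² + 59*g) = 2 + (-M² - 59*g) = 2 - M² - 59*g)
j = 2014/1819 (j = -4028*(-1/3638) = 2014/1819 ≈ 1.1072)
j - p(-66, 37) = 2014/1819 - (2 - 1*(-66)² - 59*37) = 2014/1819 - (2 - 1*4356 - 2183) = 2014/1819 - (2 - 4356 - 2183) = 2014/1819 - 1*(-6537) = 2014/1819 + 6537 = 11892817/1819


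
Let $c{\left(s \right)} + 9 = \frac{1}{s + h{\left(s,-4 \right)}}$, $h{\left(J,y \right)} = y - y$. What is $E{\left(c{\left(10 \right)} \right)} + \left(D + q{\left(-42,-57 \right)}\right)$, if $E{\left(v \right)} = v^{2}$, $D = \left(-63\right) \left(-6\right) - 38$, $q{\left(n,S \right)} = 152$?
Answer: $\frac{57121}{100} \approx 571.21$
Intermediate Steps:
$h{\left(J,y \right)} = 0$
$c{\left(s \right)} = -9 + \frac{1}{s}$ ($c{\left(s \right)} = -9 + \frac{1}{s + 0} = -9 + \frac{1}{s}$)
$D = 340$ ($D = 378 - 38 = 340$)
$E{\left(c{\left(10 \right)} \right)} + \left(D + q{\left(-42,-57 \right)}\right) = \left(-9 + \frac{1}{10}\right)^{2} + \left(340 + 152\right) = \left(-9 + \frac{1}{10}\right)^{2} + 492 = \left(- \frac{89}{10}\right)^{2} + 492 = \frac{7921}{100} + 492 = \frac{57121}{100}$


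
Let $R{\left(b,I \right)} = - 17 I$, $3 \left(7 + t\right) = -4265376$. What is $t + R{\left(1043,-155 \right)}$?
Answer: $-1419164$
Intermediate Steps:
$t = -1421799$ ($t = -7 + \frac{1}{3} \left(-4265376\right) = -7 - 1421792 = -1421799$)
$t + R{\left(1043,-155 \right)} = -1421799 - -2635 = -1421799 + 2635 = -1419164$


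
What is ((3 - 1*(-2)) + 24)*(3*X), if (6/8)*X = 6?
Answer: 696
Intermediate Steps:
X = 8 (X = (4/3)*6 = 8)
((3 - 1*(-2)) + 24)*(3*X) = ((3 - 1*(-2)) + 24)*(3*8) = ((3 + 2) + 24)*24 = (5 + 24)*24 = 29*24 = 696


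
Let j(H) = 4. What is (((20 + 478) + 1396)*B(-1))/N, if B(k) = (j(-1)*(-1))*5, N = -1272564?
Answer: 9470/318141 ≈ 0.029767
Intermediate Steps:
B(k) = -20 (B(k) = (4*(-1))*5 = -4*5 = -20)
(((20 + 478) + 1396)*B(-1))/N = (((20 + 478) + 1396)*(-20))/(-1272564) = ((498 + 1396)*(-20))*(-1/1272564) = (1894*(-20))*(-1/1272564) = -37880*(-1/1272564) = 9470/318141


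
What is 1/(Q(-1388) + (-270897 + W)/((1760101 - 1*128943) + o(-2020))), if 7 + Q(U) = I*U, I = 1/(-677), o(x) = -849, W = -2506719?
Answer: -1103719193/7343611491 ≈ -0.15030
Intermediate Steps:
I = -1/677 ≈ -0.0014771
Q(U) = -7 - U/677
1/(Q(-1388) + (-270897 + W)/((1760101 - 1*128943) + o(-2020))) = 1/((-7 - 1/677*(-1388)) + (-270897 - 2506719)/((1760101 - 1*128943) - 849)) = 1/((-7 + 1388/677) - 2777616/((1760101 - 128943) - 849)) = 1/(-3351/677 - 2777616/(1631158 - 849)) = 1/(-3351/677 - 2777616/1630309) = 1/(-7343611491/1103719193) = -1103719193/7343611491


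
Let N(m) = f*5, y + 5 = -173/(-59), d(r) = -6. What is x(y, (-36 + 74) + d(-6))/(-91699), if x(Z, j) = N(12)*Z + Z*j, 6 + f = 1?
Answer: 854/5410241 ≈ 0.00015785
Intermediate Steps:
f = -5 (f = -6 + 1 = -5)
y = -122/59 (y = -5 - 173/(-59) = -5 - 173*(-1/59) = -5 + 173/59 = -122/59 ≈ -2.0678)
N(m) = -25 (N(m) = -5*5 = -25)
x(Z, j) = -25*Z + Z*j
x(y, (-36 + 74) + d(-6))/(-91699) = -122*(-25 + ((-36 + 74) - 6))/59/(-91699) = -122*(-25 + (38 - 6))/59*(-1/91699) = -122*(-25 + 32)/59*(-1/91699) = -122/59*7*(-1/91699) = -854/59*(-1/91699) = 854/5410241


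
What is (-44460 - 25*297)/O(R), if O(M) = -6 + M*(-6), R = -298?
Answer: -5765/198 ≈ -29.116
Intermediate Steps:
O(M) = -6 - 6*M
(-44460 - 25*297)/O(R) = (-44460 - 25*297)/(-6 - 6*(-298)) = (-44460 - 7425)/(-6 + 1788) = -51885/1782 = -51885*1/1782 = -5765/198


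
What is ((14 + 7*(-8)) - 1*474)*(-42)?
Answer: 21672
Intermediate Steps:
((14 + 7*(-8)) - 1*474)*(-42) = ((14 - 56) - 474)*(-42) = (-42 - 474)*(-42) = -516*(-42) = 21672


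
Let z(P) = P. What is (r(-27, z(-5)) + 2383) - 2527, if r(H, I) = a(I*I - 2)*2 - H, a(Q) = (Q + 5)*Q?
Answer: 1171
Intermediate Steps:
a(Q) = Q*(5 + Q) (a(Q) = (5 + Q)*Q = Q*(5 + Q))
r(H, I) = -H + 2*(-2 + I²)*(3 + I²) (r(H, I) = ((I*I - 2)*(5 + (I*I - 2)))*2 - H = ((I² - 2)*(5 + (I² - 2)))*2 - H = ((-2 + I²)*(5 + (-2 + I²)))*2 - H = ((-2 + I²)*(3 + I²))*2 - H = 2*(-2 + I²)*(3 + I²) - H = -H + 2*(-2 + I²)*(3 + I²))
(r(-27, z(-5)) + 2383) - 2527 = ((-1*(-27) + 2*(-2 + (-5)²)*(3 + (-5)²)) + 2383) - 2527 = ((27 + 2*(-2 + 25)*(3 + 25)) + 2383) - 2527 = ((27 + 2*23*28) + 2383) - 2527 = ((27 + 1288) + 2383) - 2527 = (1315 + 2383) - 2527 = 3698 - 2527 = 1171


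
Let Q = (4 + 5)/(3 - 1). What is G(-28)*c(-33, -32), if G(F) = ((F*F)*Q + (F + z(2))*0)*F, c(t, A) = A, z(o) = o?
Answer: 3161088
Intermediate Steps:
Q = 9/2 ≈ 4.5000
G(F) = 9*F**3/2 (G(F) = ((F*F)*(9/2) + (F + 2)*0)*F = (F**2*(9/2) + (2 + F)*0)*F = (9*F**2/2 + 0)*F = (9*F**2/2)*F = 9*F**3/2)
G(-28)*c(-33, -32) = ((9/2)*(-28)**3)*(-32) = ((9/2)*(-21952))*(-32) = -98784*(-32) = 3161088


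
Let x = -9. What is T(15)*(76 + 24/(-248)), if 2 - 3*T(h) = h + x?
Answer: -9412/93 ≈ -101.20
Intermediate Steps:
T(h) = 11/3 - h/3 (T(h) = ⅔ - (h - 9)/3 = ⅔ - (-9 + h)/3 = ⅔ + (3 - h/3) = 11/3 - h/3)
T(15)*(76 + 24/(-248)) = (11/3 - ⅓*15)*(76 + 24/(-248)) = (11/3 - 5)*(76 + 24*(-1/248)) = -4*(76 - 3/31)/3 = -4/3*2353/31 = -9412/93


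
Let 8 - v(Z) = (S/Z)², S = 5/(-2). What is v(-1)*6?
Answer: 21/2 ≈ 10.500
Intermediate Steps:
S = -5/2 (S = 5*(-½) = -5/2 ≈ -2.5000)
v(Z) = 8 - 25/(4*Z²) (v(Z) = 8 - (-5/(2*Z))² = 8 - 25/(4*Z²))
v(-1)*6 = (8 - 25/4/(-1)²)*6 = (8 - 25/4*1)*6 = (8 - 25/4)*6 = (7/4)*6 = 21/2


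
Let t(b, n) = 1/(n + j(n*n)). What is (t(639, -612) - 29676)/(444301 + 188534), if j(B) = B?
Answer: -11096806031/236637257220 ≈ -0.046894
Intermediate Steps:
t(b, n) = 1/(n + n**2) (t(b, n) = 1/(n + n*n) = 1/(n + n**2))
(t(639, -612) - 29676)/(444301 + 188534) = (1/((-612)*(1 - 612)) - 29676)/(444301 + 188534) = (-1/612/(-611) - 29676)/632835 = (-1/612*(-1/611) - 29676)*(1/632835) = (1/373932 - 29676)*(1/632835) = -11096806031/373932*1/632835 = -11096806031/236637257220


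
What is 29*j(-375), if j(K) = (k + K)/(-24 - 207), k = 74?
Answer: 1247/33 ≈ 37.788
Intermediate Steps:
j(K) = -74/231 - K/231 (j(K) = (74 + K)/(-24 - 207) = (74 + K)/(-231) = (74 + K)*(-1/231) = -74/231 - K/231)
29*j(-375) = 29*(-74/231 - 1/231*(-375)) = 29*(-74/231 + 125/77) = 29*(43/33) = 1247/33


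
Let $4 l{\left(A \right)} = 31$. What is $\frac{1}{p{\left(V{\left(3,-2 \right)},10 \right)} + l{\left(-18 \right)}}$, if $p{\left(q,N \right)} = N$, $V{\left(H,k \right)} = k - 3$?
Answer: $\frac{4}{71} \approx 0.056338$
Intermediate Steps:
$l{\left(A \right)} = \frac{31}{4}$ ($l{\left(A \right)} = \frac{1}{4} \cdot 31 = \frac{31}{4}$)
$V{\left(H,k \right)} = -3 + k$ ($V{\left(H,k \right)} = k - 3 = -3 + k$)
$\frac{1}{p{\left(V{\left(3,-2 \right)},10 \right)} + l{\left(-18 \right)}} = \frac{1}{10 + \frac{31}{4}} = \frac{1}{\frac{71}{4}} = \frac{4}{71}$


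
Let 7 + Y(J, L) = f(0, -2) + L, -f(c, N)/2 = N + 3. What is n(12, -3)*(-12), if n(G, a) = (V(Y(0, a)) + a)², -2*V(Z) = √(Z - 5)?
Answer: -57 - 36*I*√17 ≈ -57.0 - 148.43*I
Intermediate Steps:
f(c, N) = -6 - 2*N (f(c, N) = -2*(N + 3) = -2*(3 + N) = -6 - 2*N)
Y(J, L) = -9 + L (Y(J, L) = -7 + ((-6 - 2*(-2)) + L) = -7 + ((-6 + 4) + L) = -7 + (-2 + L) = -9 + L)
V(Z) = -√(-5 + Z)/2 (V(Z) = -√(Z - 5)/2 = -√(-5 + Z)/2)
n(G, a) = (a - √(-14 + a)/2)² (n(G, a) = (-√(-5 + (-9 + a))/2 + a)² = (-√(-14 + a)/2 + a)² = (a - √(-14 + a)/2)²)
n(12, -3)*(-12) = ((-√(-14 - 3) + 2*(-3))²/4)*(-12) = ((-√(-17) - 6)²/4)*(-12) = ((-I*√17 - 6)²/4)*(-12) = ((-6 - I*√17)²/4)*(-12) = -3*(-6 - I*√17)²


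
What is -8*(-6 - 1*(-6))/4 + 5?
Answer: 5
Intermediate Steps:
-8*(-6 - 1*(-6))/4 + 5 = -8*(-6 + 6)/4 + 5 = -0/4 + 5 = -8*0 + 5 = 0 + 5 = 5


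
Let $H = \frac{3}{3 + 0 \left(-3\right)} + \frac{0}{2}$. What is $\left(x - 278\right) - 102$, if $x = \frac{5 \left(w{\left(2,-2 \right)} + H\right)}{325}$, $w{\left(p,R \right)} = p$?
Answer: $- \frac{24697}{65} \approx -379.95$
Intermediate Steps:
$H = 1$ ($H = \frac{3}{3 + 0} + 0 \cdot \frac{1}{2} = \frac{3}{3} + 0 = 3 \cdot \frac{1}{3} + 0 = 1 + 0 = 1$)
$x = \frac{3}{65}$ ($x = \frac{5 \left(2 + 1\right)}{325} = 5 \cdot 3 \cdot \frac{1}{325} = 15 \cdot \frac{1}{325} = \frac{3}{65} \approx 0.046154$)
$\left(x - 278\right) - 102 = \left(\frac{3}{65} - 278\right) - 102 = - \frac{18067}{65} - 102 = - \frac{24697}{65}$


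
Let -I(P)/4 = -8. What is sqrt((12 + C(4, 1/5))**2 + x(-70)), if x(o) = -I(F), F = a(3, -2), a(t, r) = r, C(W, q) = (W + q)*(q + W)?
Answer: sqrt(529081)/25 ≈ 29.095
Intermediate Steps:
C(W, q) = (W + q)**2 (C(W, q) = (W + q)*(W + q) = (W + q)**2)
F = -2
I(P) = 32 (I(P) = -4*(-8) = 32)
x(o) = -32 (x(o) = -1*32 = -32)
sqrt((12 + C(4, 1/5))**2 + x(-70)) = sqrt((12 + (4 + 1/5)**2)**2 - 32) = sqrt((12 + (21/5)**2)**2 - 32) = sqrt((12 + 441/25)**2 - 32) = sqrt((741/25)**2 - 32) = sqrt(549081/625 - 32) = sqrt(529081/625) = sqrt(529081)/25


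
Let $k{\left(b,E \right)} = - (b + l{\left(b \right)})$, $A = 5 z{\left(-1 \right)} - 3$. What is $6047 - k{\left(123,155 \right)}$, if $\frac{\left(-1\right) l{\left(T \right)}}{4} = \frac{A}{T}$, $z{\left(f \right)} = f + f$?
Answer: $\frac{758962}{123} \approx 6170.4$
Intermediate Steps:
$z{\left(f \right)} = 2 f$
$A = -13$ ($A = 5 \cdot 2 \left(-1\right) - 3 = 5 \left(-2\right) - 3 = -10 - 3 = -13$)
$l{\left(T \right)} = \frac{52}{T}$ ($l{\left(T \right)} = - 4 \left(- \frac{13}{T}\right) = \frac{52}{T}$)
$k{\left(b,E \right)} = - b - \frac{52}{b}$ ($k{\left(b,E \right)} = - (b + \frac{52}{b}) = - b - \frac{52}{b}$)
$6047 - k{\left(123,155 \right)} = 6047 - \left(\left(-1\right) 123 - \frac{52}{123}\right) = 6047 - \left(-123 - \frac{52}{123}\right) = 6047 - - \frac{15181}{123} = 6047 + \frac{15181}{123} = \frac{758962}{123}$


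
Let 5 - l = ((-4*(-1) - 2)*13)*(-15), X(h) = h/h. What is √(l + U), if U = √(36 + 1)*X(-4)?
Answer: √(395 + √37) ≈ 20.027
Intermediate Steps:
X(h) = 1
l = 395 (l = 5 - (-4*(-1) - 2)*13*(-15) = 5 - (4 - 2)*13*(-15) = 5 - 2*13*(-15) = 5 - 26*(-15) = 5 - 1*(-390) = 5 + 390 = 395)
U = √37 (U = √(36 + 1)*1 = √37*1 = √37 ≈ 6.0828)
√(l + U) = √(395 + √37)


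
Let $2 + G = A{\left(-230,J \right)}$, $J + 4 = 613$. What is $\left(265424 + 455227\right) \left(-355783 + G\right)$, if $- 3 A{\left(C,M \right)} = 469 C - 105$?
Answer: $-230459385460$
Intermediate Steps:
$J = 609$ ($J = -4 + 613 = 609$)
$A{\left(C,M \right)} = 35 - \frac{469 C}{3}$ ($A{\left(C,M \right)} = - \frac{469 C - 105}{3} = - \frac{-105 + 469 C}{3} = 35 - \frac{469 C}{3}$)
$G = \frac{107969}{3}$ ($G = -2 + \left(35 - - \frac{107870}{3}\right) = -2 + \left(35 + \frac{107870}{3}\right) = -2 + \frac{107975}{3} = \frac{107969}{3} \approx 35990.0$)
$\left(265424 + 455227\right) \left(-355783 + G\right) = \left(265424 + 455227\right) \left(-355783 + \frac{107969}{3}\right) = 720651 \left(- \frac{959380}{3}\right) = -230459385460$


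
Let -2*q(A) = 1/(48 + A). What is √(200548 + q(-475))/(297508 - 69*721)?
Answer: 3*√16251429558/211586186 ≈ 0.0018075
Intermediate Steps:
q(A) = -1/(2*(48 + A))
√(200548 + q(-475))/(297508 - 69*721) = √(200548 - 1/(96 + 2*(-475)))/(297508 - 69*721) = √(200548 - 1/(96 - 950))/(297508 - 49749) = √(200548 - 1/(-854))/247759 = √(200548 - 1*(-1/854))*(1/247759) = √(200548 + 1/854)*(1/247759) = √(171267993/854)*(1/247759) = (3*√16251429558/854)*(1/247759) = 3*√16251429558/211586186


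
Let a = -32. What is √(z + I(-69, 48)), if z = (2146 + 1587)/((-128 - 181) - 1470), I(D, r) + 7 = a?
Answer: I*√130069806/1779 ≈ 6.4108*I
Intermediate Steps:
I(D, r) = -39 (I(D, r) = -7 - 32 = -39)
z = -3733/1779 (z = 3733/(-309 - 1470) = 3733/(-1779) = 3733*(-1/1779) = -3733/1779 ≈ -2.0984)
√(z + I(-69, 48)) = √(-3733/1779 - 39) = √(-73114/1779) = I*√130069806/1779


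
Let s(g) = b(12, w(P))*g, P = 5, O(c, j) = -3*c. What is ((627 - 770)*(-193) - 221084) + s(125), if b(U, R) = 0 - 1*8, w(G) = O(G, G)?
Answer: -194485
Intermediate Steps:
w(G) = -3*G
b(U, R) = -8 (b(U, R) = 0 - 8 = -8)
s(g) = -8*g
((627 - 770)*(-193) - 221084) + s(125) = ((627 - 770)*(-193) - 221084) - 8*125 = (-143*(-193) - 221084) - 1000 = (27599 - 221084) - 1000 = -193485 - 1000 = -194485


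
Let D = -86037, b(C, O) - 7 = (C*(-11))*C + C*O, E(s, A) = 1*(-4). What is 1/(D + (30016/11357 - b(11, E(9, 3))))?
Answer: -11357/961555817 ≈ -1.1811e-5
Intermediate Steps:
E(s, A) = -4
b(C, O) = 7 - 11*C**2 + C*O (b(C, O) = 7 + ((C*(-11))*C + C*O) = 7 + ((-11*C)*C + C*O) = 7 + (-11*C**2 + C*O) = 7 - 11*C**2 + C*O)
1/(D + (30016/11357 - b(11, E(9, 3)))) = 1/(-86037 + (30016/11357 - (7 - 11*11**2 + 11*(-4)))) = 1/(-86037 + (30016*(1/11357) - (7 - 11*121 - 44))) = 1/(-86037 + (30016/11357 - (7 - 1331 - 44))) = 1/(-86037 + (30016/11357 - 1*(-1368))) = 1/(-86037 + (30016/11357 + 1368)) = 1/(-86037 + 15566392/11357) = 1/(-961555817/11357) = -11357/961555817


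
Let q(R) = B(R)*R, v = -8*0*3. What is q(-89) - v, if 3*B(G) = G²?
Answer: -704969/3 ≈ -2.3499e+5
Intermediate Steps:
B(G) = G²/3
v = 0 (v = 0*3 = 0)
q(R) = R³/3 (q(R) = (R²/3)*R = R³/3)
q(-89) - v = (⅓)*(-89)³ - 1*0 = (⅓)*(-704969) + 0 = -704969/3 + 0 = -704969/3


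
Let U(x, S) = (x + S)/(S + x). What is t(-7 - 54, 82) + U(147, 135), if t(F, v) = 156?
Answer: 157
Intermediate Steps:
U(x, S) = 1 (U(x, S) = (S + x)/(S + x) = 1)
t(-7 - 54, 82) + U(147, 135) = 156 + 1 = 157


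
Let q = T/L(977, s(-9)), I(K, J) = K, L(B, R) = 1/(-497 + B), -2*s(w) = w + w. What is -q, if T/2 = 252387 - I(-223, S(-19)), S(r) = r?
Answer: -242505600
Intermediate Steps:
s(w) = -w (s(w) = -(w + w)/2 = -w)
T = 505220 (T = 2*(252387 - 1*(-223)) = 2*(252387 + 223) = 2*252610 = 505220)
q = 242505600 (q = 505220/(1/(-497 + 977)) = 505220/(1/480) = 505220*480 = 242505600)
-q = -1*242505600 = -242505600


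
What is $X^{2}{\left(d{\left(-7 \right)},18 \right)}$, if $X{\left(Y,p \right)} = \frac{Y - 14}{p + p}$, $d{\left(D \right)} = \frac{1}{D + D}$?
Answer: $\frac{38809}{254016} \approx 0.15278$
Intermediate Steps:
$d{\left(D \right)} = \frac{1}{2 D}$
$X{\left(Y,p \right)} = \frac{-14 + Y}{2 p}$
$X^{2}{\left(d{\left(-7 \right)},18 \right)} = \left(\frac{-14 + \frac{1}{2 \left(-7\right)}}{2 \cdot 18}\right)^{2} = \left(\frac{1}{2} \cdot \frac{1}{18} \left(-14 + \frac{1}{2} \left(- \frac{1}{7}\right)\right)\right)^{2} = \left(\frac{1}{2} \cdot \frac{1}{18} \left(-14 - \frac{1}{14}\right)\right)^{2} = \left(\frac{1}{2} \cdot \frac{1}{18} \left(- \frac{197}{14}\right)\right)^{2} = \left(- \frac{197}{504}\right)^{2} = \frac{38809}{254016}$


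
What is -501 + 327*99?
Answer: 31872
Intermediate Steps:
-501 + 327*99 = -501 + 32373 = 31872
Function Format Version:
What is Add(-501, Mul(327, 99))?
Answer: 31872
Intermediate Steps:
Add(-501, Mul(327, 99)) = Add(-501, 32373) = 31872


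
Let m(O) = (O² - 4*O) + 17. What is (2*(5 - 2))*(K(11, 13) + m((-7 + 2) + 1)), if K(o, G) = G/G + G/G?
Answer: 306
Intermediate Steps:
K(o, G) = 2 (K(o, G) = 1 + 1 = 2)
m(O) = 17 + O² - 4*O
(2*(5 - 2))*(K(11, 13) + m((-7 + 2) + 1)) = (2*(5 - 2))*(2 + (17 + ((-7 + 2) + 1)² - 4*((-7 + 2) + 1))) = (2*3)*(2 + (17 + (-5 + 1)² - 4*(-5 + 1))) = 6*(2 + (17 + (-4)² - 4*(-4))) = 6*(2 + (17 + 16 + 16)) = 6*(2 + 49) = 6*51 = 306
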